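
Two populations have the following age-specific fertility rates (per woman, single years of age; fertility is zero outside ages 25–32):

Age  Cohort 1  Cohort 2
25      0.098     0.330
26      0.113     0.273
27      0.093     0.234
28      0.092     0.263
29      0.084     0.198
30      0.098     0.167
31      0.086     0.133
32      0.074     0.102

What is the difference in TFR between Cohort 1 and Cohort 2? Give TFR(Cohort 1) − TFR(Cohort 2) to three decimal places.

Cohort 1:
  Sum of ASFRs = 0.098 + 0.113 + 0.093 + 0.092 + 0.084 + 0.098 + 0.086 + 0.074 = 0.738
  TFR = 0.738
Cohort 2:
  Sum of ASFRs = 0.330 + 0.273 + 0.234 + 0.263 + 0.198 + 0.167 + 0.133 + 0.102 = 1.700
  TFR = 1.7
Difference = 0.738 − 1.7 = -0.962

-0.962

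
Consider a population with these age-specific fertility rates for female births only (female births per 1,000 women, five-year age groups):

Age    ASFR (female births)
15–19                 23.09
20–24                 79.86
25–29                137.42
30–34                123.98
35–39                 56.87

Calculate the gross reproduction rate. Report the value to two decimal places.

2.11

Sum of female ASFRs = 23.09 + 79.86 + 137.42 + 123.98 + 56.87 = 421.22
GRR = 5 × 421.22 / 1000 = 2.1061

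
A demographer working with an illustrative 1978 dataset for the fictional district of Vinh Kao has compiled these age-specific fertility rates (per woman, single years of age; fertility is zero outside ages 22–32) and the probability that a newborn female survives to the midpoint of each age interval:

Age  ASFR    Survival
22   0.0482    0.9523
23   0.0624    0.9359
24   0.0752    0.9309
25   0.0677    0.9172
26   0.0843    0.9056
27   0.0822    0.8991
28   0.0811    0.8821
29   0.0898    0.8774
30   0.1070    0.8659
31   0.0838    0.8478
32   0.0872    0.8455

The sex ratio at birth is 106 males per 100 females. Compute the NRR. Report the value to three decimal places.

Proportion female at birth = 100 / (100 + 106) = 0.48544.
Weighting each age-specific rate by interval width and survival:
  22: 1 × 0.0482 × 0.9523 = 0.04590
  23: 1 × 0.0624 × 0.9359 = 0.05840
  24: 1 × 0.0752 × 0.9309 = 0.07000
  25: 1 × 0.0677 × 0.9172 = 0.06209
  26: 1 × 0.0843 × 0.9056 = 0.07634
  27: 1 × 0.0822 × 0.8991 = 0.07391
  28: 1 × 0.0811 × 0.8821 = 0.07154
  29: 1 × 0.0898 × 0.8774 = 0.07879
  30: 1 × 0.1070 × 0.8659 = 0.09265
  31: 1 × 0.0838 × 0.8478 = 0.07105
  32: 1 × 0.0872 × 0.8455 = 0.07373
Sum = 0.77440
NRR = 0.48544 × 0.77440 = 0.37592

0.376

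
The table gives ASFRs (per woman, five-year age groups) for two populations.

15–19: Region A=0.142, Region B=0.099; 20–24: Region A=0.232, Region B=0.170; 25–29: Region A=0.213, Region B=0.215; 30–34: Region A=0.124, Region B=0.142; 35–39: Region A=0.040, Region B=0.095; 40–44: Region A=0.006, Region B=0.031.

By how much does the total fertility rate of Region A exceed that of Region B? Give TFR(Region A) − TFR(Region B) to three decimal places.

0.025

Region A:
  Sum of ASFRs = 0.142 + 0.232 + 0.213 + 0.124 + 0.040 + 0.006 = 0.757
  TFR = 5 × 0.757 = 3.785
Region B:
  Sum of ASFRs = 0.099 + 0.170 + 0.215 + 0.142 + 0.095 + 0.031 = 0.752
  TFR = 5 × 0.752 = 3.76
Difference = 3.785 − 3.76 = 0.025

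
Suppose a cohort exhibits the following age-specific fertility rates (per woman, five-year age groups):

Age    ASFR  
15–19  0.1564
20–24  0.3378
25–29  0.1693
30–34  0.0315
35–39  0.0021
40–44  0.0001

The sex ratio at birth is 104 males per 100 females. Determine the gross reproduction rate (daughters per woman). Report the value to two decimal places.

Proportion female at birth = 100 / (100 + 104) = 0.49020.
Sum of ASFRs = 0.1564 + 0.3378 + 0.1693 + 0.0315 + 0.0021 + 0.0001 = 0.6972
TFR = 5 × 0.6972 = 3.486
GRR = 0.49020 × 3.486 = 1.70884

1.71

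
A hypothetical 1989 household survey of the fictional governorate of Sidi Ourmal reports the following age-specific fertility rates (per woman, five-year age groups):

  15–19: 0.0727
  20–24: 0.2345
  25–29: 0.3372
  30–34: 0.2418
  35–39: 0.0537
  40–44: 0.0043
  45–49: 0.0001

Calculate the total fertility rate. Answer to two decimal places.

4.72

Sum of ASFRs = 0.0727 + 0.2345 + 0.3372 + 0.2418 + 0.0537 + 0.0043 + 0.0001 = 0.9443
TFR = 5 × 0.9443 = 4.7215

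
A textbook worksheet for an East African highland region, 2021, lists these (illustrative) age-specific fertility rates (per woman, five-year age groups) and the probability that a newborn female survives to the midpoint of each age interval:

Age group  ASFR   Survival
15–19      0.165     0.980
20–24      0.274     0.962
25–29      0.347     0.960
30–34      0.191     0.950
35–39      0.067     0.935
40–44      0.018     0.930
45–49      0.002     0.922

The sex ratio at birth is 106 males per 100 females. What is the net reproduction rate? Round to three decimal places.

2.478

Proportion female at birth = 100 / (100 + 106) = 0.48544.
Survival-weighted fertility by age (5·fₓ·Sₓ):
  15–19: 5 × 0.165 × 0.980 = 0.80850
  20–24: 5 × 0.274 × 0.962 = 1.31794
  25–29: 5 × 0.347 × 0.960 = 1.66560
  30–34: 5 × 0.191 × 0.950 = 0.90725
  35–39: 5 × 0.067 × 0.935 = 0.31323
  40–44: 5 × 0.018 × 0.930 = 0.08370
  45–49: 5 × 0.002 × 0.922 = 0.00922
Sum = 5.10544
NRR = 0.48544 × 5.10544 = 2.47838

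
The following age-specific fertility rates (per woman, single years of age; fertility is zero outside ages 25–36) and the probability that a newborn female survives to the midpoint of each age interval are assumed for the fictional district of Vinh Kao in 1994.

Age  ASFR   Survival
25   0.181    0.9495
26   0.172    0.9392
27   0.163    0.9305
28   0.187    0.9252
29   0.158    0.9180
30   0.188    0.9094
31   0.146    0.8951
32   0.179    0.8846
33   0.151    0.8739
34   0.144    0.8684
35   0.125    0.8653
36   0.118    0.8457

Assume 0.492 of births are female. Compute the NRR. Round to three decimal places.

Proportion female at birth = 0.492.
Survival-weighted fertility by age (1·fₓ·Sₓ):
  25: 1 × 0.181 × 0.9495 = 0.17186
  26: 1 × 0.172 × 0.9392 = 0.16154
  27: 1 × 0.163 × 0.9305 = 0.15167
  28: 1 × 0.187 × 0.9252 = 0.17301
  29: 1 × 0.158 × 0.9180 = 0.14504
  30: 1 × 0.188 × 0.9094 = 0.17097
  31: 1 × 0.146 × 0.8951 = 0.13068
  32: 1 × 0.179 × 0.8846 = 0.15834
  33: 1 × 0.151 × 0.8739 = 0.13196
  34: 1 × 0.144 × 0.8684 = 0.12505
  35: 1 × 0.125 × 0.8653 = 0.10816
  36: 1 × 0.118 × 0.8457 = 0.09979
Sum = 1.72807
NRR = 0.492 × 1.72807 = 0.85021
With NRR below 1 the population is below replacement fertility.

0.850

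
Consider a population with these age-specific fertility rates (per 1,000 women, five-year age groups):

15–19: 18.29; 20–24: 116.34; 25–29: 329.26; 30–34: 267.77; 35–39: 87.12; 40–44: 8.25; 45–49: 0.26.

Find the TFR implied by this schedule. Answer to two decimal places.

Sum of ASFRs = 18.29 + 116.34 + 329.26 + 267.77 + 87.12 + 8.25 + 0.26 = 827.29
TFR = 5 × 827.29 / 1000 = 4.13645

4.14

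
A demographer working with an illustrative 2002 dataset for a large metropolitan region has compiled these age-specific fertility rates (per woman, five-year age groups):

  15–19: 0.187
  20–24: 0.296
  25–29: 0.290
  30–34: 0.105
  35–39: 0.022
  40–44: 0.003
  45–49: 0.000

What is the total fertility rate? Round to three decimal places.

Sum of ASFRs = 0.187 + 0.296 + 0.290 + 0.105 + 0.022 + 0.003 + 0.000 = 0.903
TFR = 5 × 0.903 = 4.515

4.515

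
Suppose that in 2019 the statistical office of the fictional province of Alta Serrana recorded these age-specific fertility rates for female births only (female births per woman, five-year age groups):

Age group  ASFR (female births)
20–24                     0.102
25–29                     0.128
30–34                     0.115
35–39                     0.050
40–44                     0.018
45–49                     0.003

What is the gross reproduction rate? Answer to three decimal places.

Sum of female ASFRs = 0.102 + 0.128 + 0.115 + 0.050 + 0.018 + 0.003 = 0.416
GRR = 5 × 0.416 = 2.08

2.080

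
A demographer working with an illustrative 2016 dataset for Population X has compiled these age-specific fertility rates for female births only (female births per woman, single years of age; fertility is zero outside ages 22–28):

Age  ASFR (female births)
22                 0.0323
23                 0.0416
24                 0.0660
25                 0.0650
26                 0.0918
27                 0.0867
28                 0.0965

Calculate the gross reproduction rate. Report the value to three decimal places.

0.480

Sum of female ASFRs = 0.0323 + 0.0416 + 0.0660 + 0.0650 + 0.0918 + 0.0867 + 0.0965 = 0.4799
GRR = 0.4799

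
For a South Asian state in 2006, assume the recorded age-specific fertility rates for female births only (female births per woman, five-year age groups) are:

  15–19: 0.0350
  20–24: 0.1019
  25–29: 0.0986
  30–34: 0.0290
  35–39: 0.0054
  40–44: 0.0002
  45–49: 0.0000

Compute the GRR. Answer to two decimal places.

Sum of female ASFRs = 0.0350 + 0.1019 + 0.0986 + 0.0290 + 0.0054 + 0.0002 + 0.0000 = 0.2701
GRR = 5 × 0.2701 = 1.3505

1.35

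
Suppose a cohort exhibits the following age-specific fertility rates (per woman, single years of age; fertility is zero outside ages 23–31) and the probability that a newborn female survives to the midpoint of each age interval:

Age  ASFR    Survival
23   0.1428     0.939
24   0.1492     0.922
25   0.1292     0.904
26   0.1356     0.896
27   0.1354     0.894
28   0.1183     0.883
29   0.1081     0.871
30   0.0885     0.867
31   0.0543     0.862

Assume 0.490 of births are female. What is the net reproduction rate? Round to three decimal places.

0.467

Proportion female at birth = 0.490.
Weighting each age-specific rate by interval width and survival:
  23: 1 × 0.1428 × 0.939 = 0.13409
  24: 1 × 0.1492 × 0.922 = 0.13756
  25: 1 × 0.1292 × 0.904 = 0.11680
  26: 1 × 0.1356 × 0.896 = 0.12150
  27: 1 × 0.1354 × 0.894 = 0.12105
  28: 1 × 0.1183 × 0.883 = 0.10446
  29: 1 × 0.1081 × 0.871 = 0.09416
  30: 1 × 0.0885 × 0.867 = 0.07673
  31: 1 × 0.0543 × 0.862 = 0.04681
Sum = 0.95316
NRR = 0.490 × 0.95316 = 0.46705
With NRR below 1 the population is below replacement fertility.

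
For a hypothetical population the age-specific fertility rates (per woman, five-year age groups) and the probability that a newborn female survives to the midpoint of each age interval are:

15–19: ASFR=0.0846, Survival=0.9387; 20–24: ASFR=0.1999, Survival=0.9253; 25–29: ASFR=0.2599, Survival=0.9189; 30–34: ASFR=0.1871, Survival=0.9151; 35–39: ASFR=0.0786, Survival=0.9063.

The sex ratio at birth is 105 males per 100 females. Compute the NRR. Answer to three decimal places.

Proportion female at birth = 100 / (100 + 105) = 0.48780.
Each age group contributes 5 × ASFR × survival:
  15–19: 5 × 0.0846 × 0.9387 = 0.39707
  20–24: 5 × 0.1999 × 0.9253 = 0.92484
  25–29: 5 × 0.2599 × 0.9189 = 1.19411
  30–34: 5 × 0.1871 × 0.9151 = 0.85608
  35–39: 5 × 0.0786 × 0.9063 = 0.35618
Sum = 3.72828
NRR = 0.48780 × 3.72828 = 1.81865

1.819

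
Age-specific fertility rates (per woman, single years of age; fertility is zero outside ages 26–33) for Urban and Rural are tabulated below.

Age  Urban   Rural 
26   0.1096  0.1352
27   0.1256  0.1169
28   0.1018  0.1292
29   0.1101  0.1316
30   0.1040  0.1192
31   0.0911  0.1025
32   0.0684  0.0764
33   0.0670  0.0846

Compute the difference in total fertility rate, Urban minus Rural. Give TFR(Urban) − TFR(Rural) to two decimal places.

Urban:
  Sum of ASFRs = 0.1096 + 0.1256 + 0.1018 + 0.1101 + 0.1040 + 0.0911 + 0.0684 + 0.0670 = 0.7776
  TFR = 0.7776
Rural:
  Sum of ASFRs = 0.1352 + 0.1169 + 0.1292 + 0.1316 + 0.1192 + 0.1025 + 0.0764 + 0.0846 = 0.8956
  TFR = 0.8956
Difference = 0.7776 − 0.8956 = -0.118

-0.12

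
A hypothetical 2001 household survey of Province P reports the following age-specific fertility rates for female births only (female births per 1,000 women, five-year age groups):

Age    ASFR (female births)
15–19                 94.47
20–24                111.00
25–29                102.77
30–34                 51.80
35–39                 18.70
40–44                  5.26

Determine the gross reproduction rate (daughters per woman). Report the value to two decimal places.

1.92

Sum of female ASFRs = 94.47 + 111.00 + 102.77 + 51.80 + 18.70 + 5.26 = 384.00
GRR = 5 × 384.00 / 1000 = 1.92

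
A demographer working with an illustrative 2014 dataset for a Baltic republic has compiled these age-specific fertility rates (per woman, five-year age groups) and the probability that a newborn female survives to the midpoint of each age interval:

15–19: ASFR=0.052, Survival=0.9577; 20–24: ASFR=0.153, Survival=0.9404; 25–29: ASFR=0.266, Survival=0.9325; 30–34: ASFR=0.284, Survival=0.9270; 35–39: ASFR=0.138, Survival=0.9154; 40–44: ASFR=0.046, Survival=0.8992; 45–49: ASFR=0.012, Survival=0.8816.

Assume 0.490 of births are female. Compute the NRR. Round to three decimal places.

Proportion female at birth = 0.490.
Each age group contributes 5 × ASFR × survival:
  15–19: 5 × 0.052 × 0.9577 = 0.24900
  20–24: 5 × 0.153 × 0.9404 = 0.71941
  25–29: 5 × 0.266 × 0.9325 = 1.24023
  30–34: 5 × 0.284 × 0.9270 = 1.31634
  35–39: 5 × 0.138 × 0.9154 = 0.63163
  40–44: 5 × 0.046 × 0.8992 = 0.20682
  45–49: 5 × 0.012 × 0.8816 = 0.05290
Sum = 4.41633
NRR = 0.490 × 4.41633 = 2.16400
NRR > 1, so each generation more than replaces itself.

2.164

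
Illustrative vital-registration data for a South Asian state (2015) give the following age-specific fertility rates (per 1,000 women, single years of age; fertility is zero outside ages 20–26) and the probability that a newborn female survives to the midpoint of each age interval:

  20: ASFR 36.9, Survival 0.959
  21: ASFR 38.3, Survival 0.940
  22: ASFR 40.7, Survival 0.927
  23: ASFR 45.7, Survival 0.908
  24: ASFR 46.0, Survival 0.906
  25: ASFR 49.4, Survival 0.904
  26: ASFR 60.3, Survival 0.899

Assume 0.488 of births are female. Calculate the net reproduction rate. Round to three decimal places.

0.142

Proportion female at birth = 0.488.
Each age group contributes 1 × ASFR × survival:
  20: 1 × 36.9/1000 × 0.959 = 0.03539
  21: 1 × 38.3/1000 × 0.940 = 0.03600
  22: 1 × 40.7/1000 × 0.927 = 0.03773
  23: 1 × 45.7/1000 × 0.908 = 0.04150
  24: 1 × 46.0/1000 × 0.906 = 0.04168
  25: 1 × 49.4/1000 × 0.904 = 0.04466
  26: 1 × 60.3/1000 × 0.899 = 0.05421
Sum = 0.29117
NRR = 0.488 × 0.29117 = 0.14209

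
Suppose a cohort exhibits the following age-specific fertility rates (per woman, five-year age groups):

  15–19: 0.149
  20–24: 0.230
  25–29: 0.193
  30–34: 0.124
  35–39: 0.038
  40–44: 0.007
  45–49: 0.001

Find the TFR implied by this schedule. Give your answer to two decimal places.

Sum of ASFRs = 0.149 + 0.230 + 0.193 + 0.124 + 0.038 + 0.007 + 0.001 = 0.742
TFR = 5 × 0.742 = 3.71

3.71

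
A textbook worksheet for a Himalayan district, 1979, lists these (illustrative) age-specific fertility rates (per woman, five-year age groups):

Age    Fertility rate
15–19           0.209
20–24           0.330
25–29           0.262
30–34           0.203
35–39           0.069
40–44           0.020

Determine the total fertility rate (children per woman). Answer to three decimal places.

Sum of ASFRs = 0.209 + 0.330 + 0.262 + 0.203 + 0.069 + 0.020 = 1.093
TFR = 5 × 1.093 = 5.465

5.465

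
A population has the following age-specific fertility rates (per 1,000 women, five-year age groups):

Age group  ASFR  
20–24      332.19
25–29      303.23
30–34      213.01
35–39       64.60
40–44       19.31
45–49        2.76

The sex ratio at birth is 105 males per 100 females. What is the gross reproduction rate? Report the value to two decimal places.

Proportion female at birth = 100 / (100 + 105) = 0.48780.
Sum of ASFRs = 332.19 + 303.23 + 213.01 + 64.60 + 19.31 + 2.76 = 935.10
TFR = 5 × 935.10 / 1000 = 4.6755
GRR = 0.48780 × 4.6755 = 2.28071

2.28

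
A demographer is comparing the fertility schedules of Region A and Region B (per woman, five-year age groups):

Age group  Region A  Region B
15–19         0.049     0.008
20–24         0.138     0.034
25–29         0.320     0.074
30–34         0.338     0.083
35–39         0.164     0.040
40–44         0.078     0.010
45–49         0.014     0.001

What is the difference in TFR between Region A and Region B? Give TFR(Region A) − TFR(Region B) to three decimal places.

Region A:
  Sum of ASFRs = 0.049 + 0.138 + 0.320 + 0.338 + 0.164 + 0.078 + 0.014 = 1.101
  TFR = 5 × 1.101 = 5.505
Region B:
  Sum of ASFRs = 0.008 + 0.034 + 0.074 + 0.083 + 0.040 + 0.010 + 0.001 = 0.250
  TFR = 5 × 0.250 = 1.25
Difference = 5.505 − 1.25 = 4.255

4.255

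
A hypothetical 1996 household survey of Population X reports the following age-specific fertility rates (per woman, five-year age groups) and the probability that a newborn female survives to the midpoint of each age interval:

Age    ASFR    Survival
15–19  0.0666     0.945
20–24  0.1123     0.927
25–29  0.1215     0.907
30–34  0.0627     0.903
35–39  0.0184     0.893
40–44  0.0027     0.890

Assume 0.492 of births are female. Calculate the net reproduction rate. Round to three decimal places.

Proportion female at birth = 0.492.
Per-age-group product (5 × ASFR × survival probability):
  15–19: 5 × 0.0666 × 0.945 = 0.31469
  20–24: 5 × 0.1123 × 0.927 = 0.52051
  25–29: 5 × 0.1215 × 0.907 = 0.55100
  30–34: 5 × 0.0627 × 0.903 = 0.28309
  35–39: 5 × 0.0184 × 0.893 = 0.08216
  40–44: 5 × 0.0027 × 0.890 = 0.01202
Sum = 1.76347
NRR = 0.492 × 1.76347 = 0.86763
An NRR under 1 implies long-run decline under these rates.

0.868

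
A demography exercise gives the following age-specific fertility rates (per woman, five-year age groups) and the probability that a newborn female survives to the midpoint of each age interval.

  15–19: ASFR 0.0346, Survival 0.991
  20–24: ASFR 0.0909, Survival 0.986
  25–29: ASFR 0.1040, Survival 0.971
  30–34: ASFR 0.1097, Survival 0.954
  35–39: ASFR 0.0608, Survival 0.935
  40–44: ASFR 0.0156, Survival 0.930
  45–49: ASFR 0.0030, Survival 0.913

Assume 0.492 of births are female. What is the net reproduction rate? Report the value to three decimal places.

Proportion female at birth = 0.492.
Each age group contributes 5 × ASFR × survival:
  15–19: 5 × 0.0346 × 0.991 = 0.17144
  20–24: 5 × 0.0909 × 0.986 = 0.44814
  25–29: 5 × 0.1040 × 0.971 = 0.50492
  30–34: 5 × 0.1097 × 0.954 = 0.52327
  35–39: 5 × 0.0608 × 0.935 = 0.28424
  40–44: 5 × 0.0156 × 0.930 = 0.07254
  45–49: 5 × 0.0030 × 0.913 = 0.01370
Sum = 2.01825
NRR = 0.492 × 2.01825 = 0.99298

0.993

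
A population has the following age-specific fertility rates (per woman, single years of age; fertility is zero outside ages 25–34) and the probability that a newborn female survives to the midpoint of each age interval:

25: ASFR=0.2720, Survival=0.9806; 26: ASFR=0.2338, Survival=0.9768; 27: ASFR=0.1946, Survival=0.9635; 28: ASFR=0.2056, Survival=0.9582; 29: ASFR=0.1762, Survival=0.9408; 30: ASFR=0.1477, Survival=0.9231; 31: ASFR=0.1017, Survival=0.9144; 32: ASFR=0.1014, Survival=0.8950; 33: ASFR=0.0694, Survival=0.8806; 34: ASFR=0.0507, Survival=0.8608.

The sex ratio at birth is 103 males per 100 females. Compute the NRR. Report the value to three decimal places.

0.724

Proportion female at birth = 100 / (100 + 103) = 0.49261.
Per-age-group product (1 × ASFR × survival probability):
  25: 1 × 0.2720 × 0.9806 = 0.26672
  26: 1 × 0.2338 × 0.9768 = 0.22838
  27: 1 × 0.1946 × 0.9635 = 0.18750
  28: 1 × 0.2056 × 0.9582 = 0.19701
  29: 1 × 0.1762 × 0.9408 = 0.16577
  30: 1 × 0.1477 × 0.9231 = 0.13634
  31: 1 × 0.1017 × 0.9144 = 0.09299
  32: 1 × 0.1014 × 0.8950 = 0.09075
  33: 1 × 0.0694 × 0.8806 = 0.06111
  34: 1 × 0.0507 × 0.8608 = 0.04364
Sum = 1.47021
NRR = 0.49261 × 1.47021 = 0.72424
An NRR under 1 implies long-run decline under these rates.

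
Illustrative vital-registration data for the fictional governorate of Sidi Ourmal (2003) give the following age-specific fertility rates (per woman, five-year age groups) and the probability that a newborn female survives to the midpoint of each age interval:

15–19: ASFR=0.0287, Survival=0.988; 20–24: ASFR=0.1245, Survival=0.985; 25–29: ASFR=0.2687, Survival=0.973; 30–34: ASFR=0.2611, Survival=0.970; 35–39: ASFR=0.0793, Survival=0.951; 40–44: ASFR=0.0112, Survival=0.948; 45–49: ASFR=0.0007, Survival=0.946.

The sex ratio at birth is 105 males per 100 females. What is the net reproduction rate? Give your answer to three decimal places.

1.835

Proportion female at birth = 100 / (100 + 105) = 0.48780.
Per-age-group product (5 × ASFR × survival probability):
  15–19: 5 × 0.0287 × 0.988 = 0.14178
  20–24: 5 × 0.1245 × 0.985 = 0.61316
  25–29: 5 × 0.2687 × 0.973 = 1.30723
  30–34: 5 × 0.2611 × 0.970 = 1.26634
  35–39: 5 × 0.0793 × 0.951 = 0.37707
  40–44: 5 × 0.0112 × 0.948 = 0.05309
  45–49: 5 × 0.0007 × 0.946 = 0.00331
Sum = 3.76198
NRR = 0.48780 × 3.76198 = 1.83509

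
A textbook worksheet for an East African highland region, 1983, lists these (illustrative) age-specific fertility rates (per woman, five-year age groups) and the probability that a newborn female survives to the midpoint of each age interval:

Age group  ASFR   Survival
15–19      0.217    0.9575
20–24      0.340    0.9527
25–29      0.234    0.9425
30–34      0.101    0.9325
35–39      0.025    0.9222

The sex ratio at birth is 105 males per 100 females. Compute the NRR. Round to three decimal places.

Proportion female at birth = 100 / (100 + 105) = 0.48780.
Weighting each age-specific rate by interval width and survival:
  15–19: 5 × 0.217 × 0.9575 = 1.03889
  20–24: 5 × 0.340 × 0.9527 = 1.61959
  25–29: 5 × 0.234 × 0.9425 = 1.10273
  30–34: 5 × 0.101 × 0.9325 = 0.47091
  35–39: 5 × 0.025 × 0.9222 = 0.11528
Sum = 4.34740
NRR = 0.48780 × 4.34740 = 2.12066

2.121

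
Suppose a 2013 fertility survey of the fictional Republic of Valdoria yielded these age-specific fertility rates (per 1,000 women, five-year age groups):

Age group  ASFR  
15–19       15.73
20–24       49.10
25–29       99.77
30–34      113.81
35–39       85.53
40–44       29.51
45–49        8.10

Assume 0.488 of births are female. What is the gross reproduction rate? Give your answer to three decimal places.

Proportion female at birth = 0.488.
Sum of ASFRs = 15.73 + 49.10 + 99.77 + 113.81 + 85.53 + 29.51 + 8.10 = 401.55
TFR = 5 × 401.55 / 1000 = 2.00775
GRR = 0.488 × 2.00775 = 0.97978

0.980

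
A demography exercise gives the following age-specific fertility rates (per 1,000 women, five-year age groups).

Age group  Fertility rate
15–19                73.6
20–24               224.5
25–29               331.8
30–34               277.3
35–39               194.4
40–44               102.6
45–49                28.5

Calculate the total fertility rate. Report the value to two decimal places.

Sum of ASFRs = 73.6 + 224.5 + 331.8 + 277.3 + 194.4 + 102.6 + 28.5 = 1232.7
TFR = 5 × 1232.7 / 1000 = 6.1635

6.16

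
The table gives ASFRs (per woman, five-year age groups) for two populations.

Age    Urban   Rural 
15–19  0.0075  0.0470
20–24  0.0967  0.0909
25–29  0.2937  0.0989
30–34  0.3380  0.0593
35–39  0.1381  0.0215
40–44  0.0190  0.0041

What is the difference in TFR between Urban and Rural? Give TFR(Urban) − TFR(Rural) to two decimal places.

2.86

Urban:
  Sum of ASFRs = 0.0075 + 0.0967 + 0.2937 + 0.3380 + 0.1381 + 0.0190 = 0.8930
  TFR = 5 × 0.8930 = 4.465
Rural:
  Sum of ASFRs = 0.0470 + 0.0909 + 0.0989 + 0.0593 + 0.0215 + 0.0041 = 0.3217
  TFR = 5 × 0.3217 = 1.6085
Difference = 4.465 − 1.6085 = 2.8565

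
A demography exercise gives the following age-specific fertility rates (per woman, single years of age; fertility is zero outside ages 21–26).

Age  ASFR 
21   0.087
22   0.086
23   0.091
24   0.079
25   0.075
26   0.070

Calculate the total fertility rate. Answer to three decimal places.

0.488

Sum of ASFRs = 0.087 + 0.086 + 0.091 + 0.079 + 0.075 + 0.070 = 0.488
TFR = 0.488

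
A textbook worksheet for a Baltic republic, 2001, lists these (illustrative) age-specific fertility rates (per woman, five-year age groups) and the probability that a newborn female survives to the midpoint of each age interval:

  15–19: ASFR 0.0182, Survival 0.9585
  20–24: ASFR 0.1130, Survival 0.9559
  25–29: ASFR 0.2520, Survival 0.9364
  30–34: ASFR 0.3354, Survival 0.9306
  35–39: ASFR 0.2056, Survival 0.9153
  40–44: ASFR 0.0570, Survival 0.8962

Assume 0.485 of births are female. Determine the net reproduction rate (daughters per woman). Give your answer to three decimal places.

2.214

Proportion female at birth = 0.485.
Weighting each age-specific rate by interval width and survival:
  15–19: 5 × 0.0182 × 0.9585 = 0.08722
  20–24: 5 × 0.1130 × 0.9559 = 0.54008
  25–29: 5 × 0.2520 × 0.9364 = 1.17986
  30–34: 5 × 0.3354 × 0.9306 = 1.56062
  35–39: 5 × 0.2056 × 0.9153 = 0.94093
  40–44: 5 × 0.0570 × 0.8962 = 0.25542
Sum = 4.56413
NRR = 0.485 × 4.56413 = 2.21360
With NRR above 1 the population is above replacement fertility.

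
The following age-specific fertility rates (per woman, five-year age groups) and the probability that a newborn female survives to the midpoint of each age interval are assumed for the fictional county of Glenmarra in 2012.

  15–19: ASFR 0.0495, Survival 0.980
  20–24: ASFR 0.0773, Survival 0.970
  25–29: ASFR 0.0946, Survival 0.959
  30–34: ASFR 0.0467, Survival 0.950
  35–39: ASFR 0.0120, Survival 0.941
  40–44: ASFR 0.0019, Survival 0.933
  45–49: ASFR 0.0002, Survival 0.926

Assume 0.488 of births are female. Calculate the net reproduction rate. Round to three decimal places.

0.663

Proportion female at birth = 0.488.
Survival-weighted fertility by age (5·fₓ·Sₓ):
  15–19: 5 × 0.0495 × 0.980 = 0.24255
  20–24: 5 × 0.0773 × 0.970 = 0.37491
  25–29: 5 × 0.0946 × 0.959 = 0.45361
  30–34: 5 × 0.0467 × 0.950 = 0.22183
  35–39: 5 × 0.0120 × 0.941 = 0.05646
  40–44: 5 × 0.0019 × 0.933 = 0.00886
  45–49: 5 × 0.0002 × 0.926 = 0.00093
Sum = 1.35915
NRR = 0.488 × 1.35915 = 0.66327
An NRR under 1 implies long-run decline under these rates.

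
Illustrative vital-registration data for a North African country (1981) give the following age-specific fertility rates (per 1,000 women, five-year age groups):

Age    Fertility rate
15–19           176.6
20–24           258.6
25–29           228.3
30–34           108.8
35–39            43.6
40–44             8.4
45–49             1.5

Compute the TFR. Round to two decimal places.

Sum of ASFRs = 176.6 + 258.6 + 228.3 + 108.8 + 43.6 + 8.4 + 1.5 = 825.8
TFR = 5 × 825.8 / 1000 = 4.129

4.13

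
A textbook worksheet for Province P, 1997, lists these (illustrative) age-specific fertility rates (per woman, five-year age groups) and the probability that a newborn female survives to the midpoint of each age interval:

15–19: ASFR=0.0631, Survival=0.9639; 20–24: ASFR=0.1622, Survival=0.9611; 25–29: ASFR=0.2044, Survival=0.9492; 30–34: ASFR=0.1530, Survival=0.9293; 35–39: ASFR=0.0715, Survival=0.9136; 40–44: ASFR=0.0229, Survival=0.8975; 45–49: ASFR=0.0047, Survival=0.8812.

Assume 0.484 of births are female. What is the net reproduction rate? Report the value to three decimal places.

Proportion female at birth = 0.484.
Weighting each age-specific rate by interval width and survival:
  15–19: 5 × 0.0631 × 0.9639 = 0.30411
  20–24: 5 × 0.1622 × 0.9611 = 0.77945
  25–29: 5 × 0.2044 × 0.9492 = 0.97008
  30–34: 5 × 0.1530 × 0.9293 = 0.71091
  35–39: 5 × 0.0715 × 0.9136 = 0.32661
  40–44: 5 × 0.0229 × 0.8975 = 0.10276
  45–49: 5 × 0.0047 × 0.8812 = 0.02071
Sum = 3.21463
NRR = 0.484 × 3.21463 = 1.55588
With NRR above 1 the population is above replacement fertility.

1.556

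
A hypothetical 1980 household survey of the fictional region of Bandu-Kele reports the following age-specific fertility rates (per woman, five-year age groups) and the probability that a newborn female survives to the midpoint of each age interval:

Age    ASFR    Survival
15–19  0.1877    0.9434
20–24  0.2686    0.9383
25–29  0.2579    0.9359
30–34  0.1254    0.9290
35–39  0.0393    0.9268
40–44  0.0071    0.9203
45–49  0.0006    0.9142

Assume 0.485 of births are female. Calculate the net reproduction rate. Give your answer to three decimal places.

2.014

Proportion female at birth = 0.485.
Survival-weighted fertility by age (5·fₓ·Sₓ):
  15–19: 5 × 0.1877 × 0.9434 = 0.88538
  20–24: 5 × 0.2686 × 0.9383 = 1.26014
  25–29: 5 × 0.2579 × 0.9359 = 1.20684
  30–34: 5 × 0.1254 × 0.9290 = 0.58248
  35–39: 5 × 0.0393 × 0.9268 = 0.18212
  40–44: 5 × 0.0071 × 0.9203 = 0.03267
  45–49: 5 × 0.0006 × 0.9142 = 0.00274
Sum = 4.15237
NRR = 0.485 × 4.15237 = 2.01390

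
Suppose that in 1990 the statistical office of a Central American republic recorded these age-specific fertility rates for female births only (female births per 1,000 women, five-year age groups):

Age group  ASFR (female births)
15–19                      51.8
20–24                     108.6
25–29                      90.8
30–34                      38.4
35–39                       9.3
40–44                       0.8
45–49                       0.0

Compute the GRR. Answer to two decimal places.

Sum of female ASFRs = 51.8 + 108.6 + 90.8 + 38.4 + 9.3 + 0.8 + 0.0 = 299.7
GRR = 5 × 299.7 / 1000 = 1.4985

1.50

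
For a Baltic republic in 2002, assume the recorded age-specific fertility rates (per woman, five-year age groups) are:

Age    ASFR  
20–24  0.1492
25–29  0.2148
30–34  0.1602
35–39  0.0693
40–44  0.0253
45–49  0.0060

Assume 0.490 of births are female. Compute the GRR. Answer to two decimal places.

Proportion female at birth = 0.490.
Sum of ASFRs = 0.1492 + 0.2148 + 0.1602 + 0.0693 + 0.0253 + 0.0060 = 0.6248
TFR = 5 × 0.6248 = 3.124
GRR = 0.490 × 3.124 = 1.53076

1.53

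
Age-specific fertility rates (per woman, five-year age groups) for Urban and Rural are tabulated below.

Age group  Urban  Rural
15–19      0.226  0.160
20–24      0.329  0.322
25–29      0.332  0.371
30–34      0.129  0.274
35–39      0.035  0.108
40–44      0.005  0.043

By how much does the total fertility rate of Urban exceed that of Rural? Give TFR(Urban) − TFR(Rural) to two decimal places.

-1.11

Urban:
  Sum of ASFRs = 0.226 + 0.329 + 0.332 + 0.129 + 0.035 + 0.005 = 1.056
  TFR = 5 × 1.056 = 5.28
Rural:
  Sum of ASFRs = 0.160 + 0.322 + 0.371 + 0.274 + 0.108 + 0.043 = 1.278
  TFR = 5 × 1.278 = 6.39
Difference = 5.28 − 6.39 = -1.11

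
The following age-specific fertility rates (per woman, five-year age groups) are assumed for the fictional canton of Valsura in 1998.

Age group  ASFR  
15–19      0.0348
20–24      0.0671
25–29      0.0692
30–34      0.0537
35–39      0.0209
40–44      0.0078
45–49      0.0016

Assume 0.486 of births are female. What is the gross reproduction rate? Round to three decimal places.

Proportion female at birth = 0.486.
Sum of ASFRs = 0.0348 + 0.0671 + 0.0692 + 0.0537 + 0.0209 + 0.0078 + 0.0016 = 0.2551
TFR = 5 × 0.2551 = 1.2755
GRR = 0.486 × 1.2755 = 0.61989

0.620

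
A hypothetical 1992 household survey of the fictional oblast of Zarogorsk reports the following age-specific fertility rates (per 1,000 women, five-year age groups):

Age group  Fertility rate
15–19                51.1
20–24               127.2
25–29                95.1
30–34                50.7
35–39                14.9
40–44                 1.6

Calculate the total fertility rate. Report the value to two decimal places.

1.70

Sum of ASFRs = 51.1 + 127.2 + 95.1 + 50.7 + 14.9 + 1.6 = 340.6
TFR = 5 × 340.6 / 1000 = 1.703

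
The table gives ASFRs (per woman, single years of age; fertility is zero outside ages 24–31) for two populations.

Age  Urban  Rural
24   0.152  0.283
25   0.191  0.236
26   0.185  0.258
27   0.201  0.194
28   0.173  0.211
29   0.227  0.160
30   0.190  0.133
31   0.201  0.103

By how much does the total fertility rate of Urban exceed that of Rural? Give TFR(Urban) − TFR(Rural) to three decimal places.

Urban:
  Sum of ASFRs = 0.152 + 0.191 + 0.185 + 0.201 + 0.173 + 0.227 + 0.190 + 0.201 = 1.520
  TFR = 1.52
Rural:
  Sum of ASFRs = 0.283 + 0.236 + 0.258 + 0.194 + 0.211 + 0.160 + 0.133 + 0.103 = 1.578
  TFR = 1.578
Difference = 1.52 − 1.578 = -0.058

-0.058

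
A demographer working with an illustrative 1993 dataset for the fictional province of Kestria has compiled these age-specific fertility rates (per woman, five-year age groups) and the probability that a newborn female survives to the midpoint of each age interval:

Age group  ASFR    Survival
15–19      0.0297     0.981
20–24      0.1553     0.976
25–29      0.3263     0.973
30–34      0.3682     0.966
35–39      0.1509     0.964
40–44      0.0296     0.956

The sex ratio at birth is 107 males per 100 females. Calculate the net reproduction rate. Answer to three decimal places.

Proportion female at birth = 100 / (100 + 107) = 0.48309.
Survival-weighted fertility by age (5·fₓ·Sₓ):
  15–19: 5 × 0.0297 × 0.981 = 0.14568
  20–24: 5 × 0.1553 × 0.976 = 0.75786
  25–29: 5 × 0.3263 × 0.973 = 1.58745
  30–34: 5 × 0.3682 × 0.966 = 1.77841
  35–39: 5 × 0.1509 × 0.964 = 0.72734
  40–44: 5 × 0.0296 × 0.956 = 0.14149
Sum = 5.13823
NRR = 0.48309 × 5.13823 = 2.48223
With NRR above 1 the population is above replacement fertility.

2.482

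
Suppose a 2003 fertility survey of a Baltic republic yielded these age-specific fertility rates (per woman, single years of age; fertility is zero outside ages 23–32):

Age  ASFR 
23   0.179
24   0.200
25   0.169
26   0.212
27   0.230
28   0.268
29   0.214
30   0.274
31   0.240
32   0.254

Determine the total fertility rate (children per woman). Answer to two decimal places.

2.24

Sum of ASFRs = 0.179 + 0.200 + 0.169 + 0.212 + 0.230 + 0.268 + 0.214 + 0.274 + 0.240 + 0.254 = 2.240
TFR = 2.24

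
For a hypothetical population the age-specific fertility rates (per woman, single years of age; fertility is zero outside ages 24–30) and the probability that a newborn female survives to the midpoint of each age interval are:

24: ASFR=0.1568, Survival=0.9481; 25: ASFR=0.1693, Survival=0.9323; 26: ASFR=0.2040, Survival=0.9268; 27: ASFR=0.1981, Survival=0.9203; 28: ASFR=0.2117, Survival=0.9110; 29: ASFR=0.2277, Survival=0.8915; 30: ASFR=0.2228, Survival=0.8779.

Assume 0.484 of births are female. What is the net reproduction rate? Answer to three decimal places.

Proportion female at birth = 0.484.
Each age group contributes 1 × ASFR × survival:
  24: 1 × 0.1568 × 0.9481 = 0.14866
  25: 1 × 0.1693 × 0.9323 = 0.15784
  26: 1 × 0.2040 × 0.9268 = 0.18907
  27: 1 × 0.1981 × 0.9203 = 0.18231
  28: 1 × 0.2117 × 0.9110 = 0.19286
  29: 1 × 0.2277 × 0.8915 = 0.20299
  30: 1 × 0.2228 × 0.8779 = 0.19560
Sum = 1.26933
NRR = 0.484 × 1.26933 = 0.61436
NRR < 1, so the cohort does not fully replace itself.

0.614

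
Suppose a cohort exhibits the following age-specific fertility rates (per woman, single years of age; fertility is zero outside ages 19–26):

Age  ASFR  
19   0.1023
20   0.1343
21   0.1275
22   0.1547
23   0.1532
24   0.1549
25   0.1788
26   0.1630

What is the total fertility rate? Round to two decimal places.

Sum of ASFRs = 0.1023 + 0.1343 + 0.1275 + 0.1547 + 0.1532 + 0.1549 + 0.1788 + 0.1630 = 1.1687
TFR = 1.1687

1.17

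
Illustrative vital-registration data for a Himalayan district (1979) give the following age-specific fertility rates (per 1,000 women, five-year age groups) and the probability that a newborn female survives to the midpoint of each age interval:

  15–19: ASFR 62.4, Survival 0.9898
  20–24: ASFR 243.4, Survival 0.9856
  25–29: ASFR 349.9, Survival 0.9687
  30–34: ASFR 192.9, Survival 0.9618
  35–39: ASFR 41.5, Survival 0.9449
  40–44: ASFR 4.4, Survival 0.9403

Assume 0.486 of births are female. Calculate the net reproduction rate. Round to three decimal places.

2.113

Proportion female at birth = 0.486.
Per-age-group product (5 × ASFR × survival probability):
  15–19: 5 × 62.4/1000 × 0.9898 = 0.30882
  20–24: 5 × 243.4/1000 × 0.9856 = 1.19948
  25–29: 5 × 349.9/1000 × 0.9687 = 1.69474
  30–34: 5 × 192.9/1000 × 0.9618 = 0.92766
  35–39: 5 × 41.5/1000 × 0.9449 = 0.19607
  40–44: 5 × 4.4/1000 × 0.9403 = 0.02069
Sum = 4.34746
NRR = 0.486 × 4.34746 = 2.11287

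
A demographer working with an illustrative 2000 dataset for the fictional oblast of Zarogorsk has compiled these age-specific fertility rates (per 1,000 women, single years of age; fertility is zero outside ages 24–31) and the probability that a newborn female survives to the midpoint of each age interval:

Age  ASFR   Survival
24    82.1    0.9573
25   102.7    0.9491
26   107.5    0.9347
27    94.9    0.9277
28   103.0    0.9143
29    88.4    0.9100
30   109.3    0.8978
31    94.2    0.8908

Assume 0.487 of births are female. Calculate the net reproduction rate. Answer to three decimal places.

0.351

Proportion female at birth = 0.487.
Per-age-group product (1 × ASFR × survival probability):
  24: 1 × 82.1/1000 × 0.9573 = 0.07859
  25: 1 × 102.7/1000 × 0.9491 = 0.09747
  26: 1 × 107.5/1000 × 0.9347 = 0.10048
  27: 1 × 94.9/1000 × 0.9277 = 0.08804
  28: 1 × 103.0/1000 × 0.9143 = 0.09417
  29: 1 × 88.4/1000 × 0.9100 = 0.08044
  30: 1 × 109.3/1000 × 0.8978 = 0.09813
  31: 1 × 94.2/1000 × 0.8908 = 0.08391
Sum = 0.72123
NRR = 0.487 × 0.72123 = 0.35124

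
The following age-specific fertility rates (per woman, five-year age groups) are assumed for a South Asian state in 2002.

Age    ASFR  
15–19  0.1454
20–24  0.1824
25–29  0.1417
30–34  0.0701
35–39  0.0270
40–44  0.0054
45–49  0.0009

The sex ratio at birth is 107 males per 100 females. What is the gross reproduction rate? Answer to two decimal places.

1.38

Proportion female at birth = 100 / (100 + 107) = 0.48309.
Sum of ASFRs = 0.1454 + 0.1824 + 0.1417 + 0.0701 + 0.0270 + 0.0054 + 0.0009 = 0.5729
TFR = 5 × 0.5729 = 2.8645
GRR = 0.48309 × 2.8645 = 1.38381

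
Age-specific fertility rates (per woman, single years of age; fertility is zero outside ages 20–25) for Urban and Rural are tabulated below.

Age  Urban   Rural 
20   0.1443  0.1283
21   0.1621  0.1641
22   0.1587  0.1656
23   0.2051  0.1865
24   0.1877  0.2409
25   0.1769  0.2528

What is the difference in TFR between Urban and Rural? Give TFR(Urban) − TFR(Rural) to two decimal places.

Urban:
  Sum of ASFRs = 0.1443 + 0.1621 + 0.1587 + 0.2051 + 0.1877 + 0.1769 = 1.0348
  TFR = 1.0348
Rural:
  Sum of ASFRs = 0.1283 + 0.1641 + 0.1656 + 0.1865 + 0.2409 + 0.2528 = 1.1382
  TFR = 1.1382
Difference = 1.0348 − 1.1382 = -0.1034

-0.10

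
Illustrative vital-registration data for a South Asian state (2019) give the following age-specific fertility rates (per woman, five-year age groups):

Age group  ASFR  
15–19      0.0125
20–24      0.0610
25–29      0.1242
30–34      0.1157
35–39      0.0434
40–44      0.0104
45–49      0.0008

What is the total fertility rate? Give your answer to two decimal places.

1.84

Sum of ASFRs = 0.0125 + 0.0610 + 0.1242 + 0.1157 + 0.0434 + 0.0104 + 0.0008 = 0.3680
TFR = 5 × 0.3680 = 1.84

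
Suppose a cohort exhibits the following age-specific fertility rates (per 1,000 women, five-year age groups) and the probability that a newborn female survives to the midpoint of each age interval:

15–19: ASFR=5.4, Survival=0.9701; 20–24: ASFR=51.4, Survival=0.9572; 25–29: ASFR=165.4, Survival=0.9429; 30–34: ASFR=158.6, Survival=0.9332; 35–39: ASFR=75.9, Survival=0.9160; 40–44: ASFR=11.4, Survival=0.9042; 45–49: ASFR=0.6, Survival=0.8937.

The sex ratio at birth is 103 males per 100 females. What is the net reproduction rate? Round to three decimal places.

Proportion female at birth = 100 / (100 + 103) = 0.49261.
Per-age-group product (5 × ASFR × survival probability):
  15–19: 5 × 5.4/1000 × 0.9701 = 0.02619
  20–24: 5 × 51.4/1000 × 0.9572 = 0.24600
  25–29: 5 × 165.4/1000 × 0.9429 = 0.77978
  30–34: 5 × 158.6/1000 × 0.9332 = 0.74003
  35–39: 5 × 75.9/1000 × 0.9160 = 0.34762
  40–44: 5 × 11.4/1000 × 0.9042 = 0.05154
  45–49: 5 × 0.6/1000 × 0.8937 = 0.00268
Sum = 2.19384
NRR = 0.49261 × 2.19384 = 1.08071
NRR > 1, so each generation more than replaces itself.

1.081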